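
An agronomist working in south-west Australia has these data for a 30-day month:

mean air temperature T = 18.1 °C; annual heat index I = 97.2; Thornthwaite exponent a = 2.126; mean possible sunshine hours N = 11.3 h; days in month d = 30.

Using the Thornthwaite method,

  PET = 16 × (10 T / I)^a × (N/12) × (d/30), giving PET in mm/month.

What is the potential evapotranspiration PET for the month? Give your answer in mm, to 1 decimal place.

10T/I = 10 × 18.1 / 97.2 = 1.8621
(10T/I)^a = 1.8621^2.126 = 3.7500
Uncorrected PET = 16 × 3.7500 = 60.000 mm
Correction = (N/12)(d/30) = (11.3/12)(30/30) = 0.9417
PET = 60.000 × 0.9417 = 56.502 mm/month

56.5 mm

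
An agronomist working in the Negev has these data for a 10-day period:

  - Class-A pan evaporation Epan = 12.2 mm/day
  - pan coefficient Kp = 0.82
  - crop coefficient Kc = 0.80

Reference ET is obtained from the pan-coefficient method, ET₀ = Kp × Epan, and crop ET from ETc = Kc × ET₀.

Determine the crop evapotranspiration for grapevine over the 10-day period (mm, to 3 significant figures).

80.0 mm

ET₀ = 0.82 × 12.2 = 10.0040 mm/d
ETc = Kc × ET₀ = 0.80 × 10.0040 = 8.0032 mm/d
Over 10 days: 8.0032 × 10 = 80.032 mm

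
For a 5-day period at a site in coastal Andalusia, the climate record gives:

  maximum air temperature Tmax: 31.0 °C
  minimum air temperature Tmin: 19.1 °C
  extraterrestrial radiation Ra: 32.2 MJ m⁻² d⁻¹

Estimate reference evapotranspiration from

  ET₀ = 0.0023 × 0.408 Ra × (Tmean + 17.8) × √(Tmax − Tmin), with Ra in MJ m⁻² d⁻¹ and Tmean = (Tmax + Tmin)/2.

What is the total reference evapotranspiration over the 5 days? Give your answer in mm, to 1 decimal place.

Tmean = (31.0 + 19.1)/2 = 25.05 °C
0.408 Ra = 0.408 × 32.2 = 13.1376 mm/d equivalent
ET₀ = 0.0023 × 13.1376 × (25.05 + 17.8) × √11.9 = 0.0023 × 13.1376 × 42.85 × 3.4496 = 4.4665 mm/d
Over 5 days: 4.4665 × 5 = 22.333 mm

22.3 mm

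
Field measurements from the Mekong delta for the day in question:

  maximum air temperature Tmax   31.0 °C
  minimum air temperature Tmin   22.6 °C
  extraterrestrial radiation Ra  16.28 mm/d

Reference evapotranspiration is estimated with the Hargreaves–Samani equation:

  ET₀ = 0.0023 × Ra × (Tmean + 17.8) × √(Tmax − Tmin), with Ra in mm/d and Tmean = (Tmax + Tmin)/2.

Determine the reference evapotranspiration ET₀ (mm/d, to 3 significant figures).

Tmean = (31.0 + 22.6)/2 = 26.80 °C
ET₀ = 0.0023 × 16.28 × (26.80 + 17.8) × √8.4 = 0.0023 × 16.28 × 44.60 × 2.8983 = 4.8402 mm/d

4.84 mm/d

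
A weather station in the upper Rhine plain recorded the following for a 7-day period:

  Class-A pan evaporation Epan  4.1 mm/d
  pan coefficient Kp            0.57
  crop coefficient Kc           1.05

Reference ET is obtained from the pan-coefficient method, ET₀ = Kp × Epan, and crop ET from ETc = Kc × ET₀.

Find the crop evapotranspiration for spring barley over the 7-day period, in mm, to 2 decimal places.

ET₀ = 0.57 × 4.1 = 2.3370 mm/d
ETc = Kc × ET₀ = 1.05 × 2.3370 = 2.4539 mm/d
Over 7 days: 2.4539 × 7 = 17.177 mm

17.18 mm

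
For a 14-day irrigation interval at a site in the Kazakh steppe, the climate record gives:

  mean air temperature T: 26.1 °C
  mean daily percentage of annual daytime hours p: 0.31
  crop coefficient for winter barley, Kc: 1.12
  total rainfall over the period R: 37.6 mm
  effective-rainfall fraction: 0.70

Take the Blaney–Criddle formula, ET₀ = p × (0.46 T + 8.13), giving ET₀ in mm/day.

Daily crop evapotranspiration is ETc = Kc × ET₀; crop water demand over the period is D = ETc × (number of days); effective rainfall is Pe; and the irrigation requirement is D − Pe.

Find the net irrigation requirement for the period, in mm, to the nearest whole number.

72 mm

ET₀ = 0.31 × (0.46 × 26.1 + 8.13) = 0.31 × 20.136 = 6.2422 mm/d
ETc = Kc × ET₀ = 1.12 × 6.2422 = 6.9913 mm/d
Crop demand D = ETc × 14 d = 6.9913 × 14 = 97.878 mm
Pe = 0.70 × 37.6 = 26.320 mm
D − Pe = 97.878 − 26.320 = 71.558 mm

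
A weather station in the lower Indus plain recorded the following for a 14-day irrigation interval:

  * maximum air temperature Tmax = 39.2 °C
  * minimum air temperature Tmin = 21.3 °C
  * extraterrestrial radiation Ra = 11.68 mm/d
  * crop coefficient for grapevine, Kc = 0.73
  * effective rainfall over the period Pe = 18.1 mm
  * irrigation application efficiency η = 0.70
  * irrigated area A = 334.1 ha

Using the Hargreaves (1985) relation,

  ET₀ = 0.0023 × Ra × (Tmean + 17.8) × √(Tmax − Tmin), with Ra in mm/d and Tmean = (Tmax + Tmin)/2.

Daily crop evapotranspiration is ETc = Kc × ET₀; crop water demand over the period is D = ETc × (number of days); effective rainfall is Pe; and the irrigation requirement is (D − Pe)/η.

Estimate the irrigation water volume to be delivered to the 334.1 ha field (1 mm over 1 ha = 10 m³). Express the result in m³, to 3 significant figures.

180000 m³

Tmean = (39.2 + 21.3)/2 = 30.25 °C
ET₀ = 0.0023 × 11.68 × (30.25 + 17.8) × √17.9 = 0.0023 × 11.68 × 48.05 × 4.2308 = 5.4612 mm/d
ETc = Kc × ET₀ = 0.73 × 5.4612 = 3.9867 mm/d
Crop demand D = ETc × 14 d = 3.9867 × 14 = 55.814 mm
D − Pe = 55.814 − 18.1 = 37.714 mm
Gross irrigation = 37.714 / 0.70 = 53.877 mm
Volume = 53.877 mm × 334.1 ha × 10 = 180003.1 m³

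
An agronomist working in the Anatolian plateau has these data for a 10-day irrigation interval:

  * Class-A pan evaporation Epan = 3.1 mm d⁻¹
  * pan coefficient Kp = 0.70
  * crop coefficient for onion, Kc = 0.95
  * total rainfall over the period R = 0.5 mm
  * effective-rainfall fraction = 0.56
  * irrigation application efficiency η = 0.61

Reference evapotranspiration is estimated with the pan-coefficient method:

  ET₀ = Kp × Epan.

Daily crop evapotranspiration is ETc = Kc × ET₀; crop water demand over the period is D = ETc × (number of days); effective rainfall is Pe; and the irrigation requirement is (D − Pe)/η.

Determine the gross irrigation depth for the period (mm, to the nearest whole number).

33 mm

ET₀ = 0.70 × 3.1 = 2.1700 mm/d
ETc = Kc × ET₀ = 0.95 × 2.1700 = 2.0615 mm/d
Crop demand D = ETc × 10 d = 2.0615 × 10 = 20.615 mm
Pe = 0.56 × 0.5 = 0.280 mm
D − Pe = 20.615 − 0.280 = 20.335 mm
Gross irrigation = 20.335 / 0.61 = 33.336 mm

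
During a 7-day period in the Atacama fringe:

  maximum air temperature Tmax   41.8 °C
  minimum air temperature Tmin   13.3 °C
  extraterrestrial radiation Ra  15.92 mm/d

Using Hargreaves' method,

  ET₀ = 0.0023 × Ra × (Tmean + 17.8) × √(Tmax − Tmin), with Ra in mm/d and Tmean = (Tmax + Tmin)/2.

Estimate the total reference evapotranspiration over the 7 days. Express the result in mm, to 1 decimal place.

Tmean = (41.8 + 13.3)/2 = 27.55 °C
ET₀ = 0.0023 × 15.92 × (27.55 + 17.8) × √28.5 = 0.0023 × 15.92 × 45.35 × 5.3385 = 8.8648 mm/d
Over 7 days: 8.8648 × 7 = 62.054 mm

62.1 mm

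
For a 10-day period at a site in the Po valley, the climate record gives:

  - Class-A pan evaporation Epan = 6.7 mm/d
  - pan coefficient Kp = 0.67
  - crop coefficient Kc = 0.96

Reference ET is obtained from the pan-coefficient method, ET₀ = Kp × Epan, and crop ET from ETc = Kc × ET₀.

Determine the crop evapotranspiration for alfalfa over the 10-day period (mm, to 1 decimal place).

ET₀ = 0.67 × 6.7 = 4.4890 mm/d
ETc = Kc × ET₀ = 0.96 × 4.4890 = 4.3094 mm/d
Over 10 days: 4.3094 × 10 = 43.094 mm

43.1 mm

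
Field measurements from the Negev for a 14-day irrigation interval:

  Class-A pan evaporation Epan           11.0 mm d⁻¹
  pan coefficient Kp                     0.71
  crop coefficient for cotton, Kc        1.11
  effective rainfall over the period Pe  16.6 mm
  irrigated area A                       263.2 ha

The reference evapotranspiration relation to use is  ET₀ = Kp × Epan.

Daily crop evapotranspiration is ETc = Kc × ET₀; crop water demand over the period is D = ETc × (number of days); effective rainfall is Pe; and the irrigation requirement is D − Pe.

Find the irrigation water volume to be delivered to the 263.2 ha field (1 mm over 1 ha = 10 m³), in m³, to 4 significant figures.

275700 m³

ET₀ = 0.71 × 11.0 = 7.8100 mm/d
ETc = Kc × ET₀ = 1.11 × 7.8100 = 8.6691 mm/d
Crop demand D = ETc × 14 d = 8.6691 × 14 = 121.367 mm
D − Pe = 121.367 − 16.6 = 104.767 mm
Volume = 104.767 mm × 263.2 ha × 10 = 275746.7 m³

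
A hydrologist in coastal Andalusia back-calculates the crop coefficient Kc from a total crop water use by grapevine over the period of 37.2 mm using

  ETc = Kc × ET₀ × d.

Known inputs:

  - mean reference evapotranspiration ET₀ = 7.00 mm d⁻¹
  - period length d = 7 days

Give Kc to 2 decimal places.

ETc = Kc × ET₀ × d  ⇒  Kc = ETc / (ET₀ × d)
Kc = 37.2 / (7.00 × 7) = 37.2 / 49.00 = 0.7592

0.76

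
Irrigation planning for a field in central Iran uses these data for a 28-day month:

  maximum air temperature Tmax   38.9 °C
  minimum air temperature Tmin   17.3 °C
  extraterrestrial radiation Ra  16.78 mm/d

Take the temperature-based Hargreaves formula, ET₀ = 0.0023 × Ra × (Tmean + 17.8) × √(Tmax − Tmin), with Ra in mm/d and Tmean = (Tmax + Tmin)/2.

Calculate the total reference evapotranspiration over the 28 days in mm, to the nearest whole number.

Tmean = (38.9 + 17.3)/2 = 28.10 °C
ET₀ = 0.0023 × 16.78 × (28.10 + 17.8) × √21.6 = 0.0023 × 16.78 × 45.90 × 4.6476 = 8.2331 mm/d
Over 28 days: 8.2331 × 28 = 230.527 mm

231 mm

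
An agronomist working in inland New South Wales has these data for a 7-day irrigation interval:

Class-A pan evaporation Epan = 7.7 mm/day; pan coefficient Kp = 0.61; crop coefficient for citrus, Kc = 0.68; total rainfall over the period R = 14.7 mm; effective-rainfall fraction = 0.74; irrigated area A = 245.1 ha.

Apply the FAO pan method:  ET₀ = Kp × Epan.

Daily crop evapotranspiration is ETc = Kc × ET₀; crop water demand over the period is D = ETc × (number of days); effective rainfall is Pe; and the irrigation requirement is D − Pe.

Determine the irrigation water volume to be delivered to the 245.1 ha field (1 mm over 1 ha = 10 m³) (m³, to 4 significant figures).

28140 m³

ET₀ = 0.61 × 7.7 = 4.6970 mm/d
ETc = Kc × ET₀ = 0.68 × 4.6970 = 3.1940 mm/d
Crop demand D = ETc × 7 d = 3.1940 × 7 = 22.358 mm
Pe = 0.74 × 14.7 = 10.878 mm
D − Pe = 22.358 − 10.878 = 11.480 mm
Volume = 11.480 mm × 245.1 ha × 10 = 28137.5 m³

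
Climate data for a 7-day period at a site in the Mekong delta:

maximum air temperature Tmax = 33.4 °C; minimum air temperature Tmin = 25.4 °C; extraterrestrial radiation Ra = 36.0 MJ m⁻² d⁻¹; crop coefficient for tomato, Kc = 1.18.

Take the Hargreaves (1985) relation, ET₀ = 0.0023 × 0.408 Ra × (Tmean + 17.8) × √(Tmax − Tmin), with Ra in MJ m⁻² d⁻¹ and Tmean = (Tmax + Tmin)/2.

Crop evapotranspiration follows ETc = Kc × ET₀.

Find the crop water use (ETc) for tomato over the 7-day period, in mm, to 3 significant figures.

37.3 mm

Tmean = (33.4 + 25.4)/2 = 29.40 °C
0.408 Ra = 0.408 × 36.0 = 14.6880 mm/d equivalent
ET₀ = 0.0023 × 14.6880 × (29.40 + 17.8) × √8.0 = 0.0023 × 14.6880 × 47.20 × 2.8284 = 4.5100 mm/d
ETc = Kc × ET₀ = 1.18 × 4.5100 = 5.3218 mm/d
Over 7 days: 5.3218 × 7 = 37.253 mm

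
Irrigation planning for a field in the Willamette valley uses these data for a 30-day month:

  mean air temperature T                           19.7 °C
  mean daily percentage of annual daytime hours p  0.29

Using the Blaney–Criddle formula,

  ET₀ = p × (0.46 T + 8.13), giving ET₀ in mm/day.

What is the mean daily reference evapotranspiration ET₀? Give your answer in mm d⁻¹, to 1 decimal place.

5.0 mm d⁻¹

ET₀ = 0.29 × (0.46 × 19.7 + 8.13) = 0.29 × 17.192 = 4.9857 mm/d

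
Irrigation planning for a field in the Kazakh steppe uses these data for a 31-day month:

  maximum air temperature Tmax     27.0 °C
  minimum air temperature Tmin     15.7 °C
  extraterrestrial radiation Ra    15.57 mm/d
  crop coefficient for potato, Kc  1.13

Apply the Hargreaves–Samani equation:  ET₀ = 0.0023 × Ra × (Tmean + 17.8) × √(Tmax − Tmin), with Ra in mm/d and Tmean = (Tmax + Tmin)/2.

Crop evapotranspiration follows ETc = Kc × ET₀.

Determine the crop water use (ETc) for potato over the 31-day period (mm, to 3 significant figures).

165 mm

Tmean = (27.0 + 15.7)/2 = 21.35 °C
ET₀ = 0.0023 × 15.57 × (21.35 + 17.8) × √11.3 = 0.0023 × 15.57 × 39.15 × 3.3615 = 4.7128 mm/d
ETc = Kc × ET₀ = 1.13 × 4.7128 = 5.3255 mm/d
Over 31 days: 5.3255 × 31 = 165.091 mm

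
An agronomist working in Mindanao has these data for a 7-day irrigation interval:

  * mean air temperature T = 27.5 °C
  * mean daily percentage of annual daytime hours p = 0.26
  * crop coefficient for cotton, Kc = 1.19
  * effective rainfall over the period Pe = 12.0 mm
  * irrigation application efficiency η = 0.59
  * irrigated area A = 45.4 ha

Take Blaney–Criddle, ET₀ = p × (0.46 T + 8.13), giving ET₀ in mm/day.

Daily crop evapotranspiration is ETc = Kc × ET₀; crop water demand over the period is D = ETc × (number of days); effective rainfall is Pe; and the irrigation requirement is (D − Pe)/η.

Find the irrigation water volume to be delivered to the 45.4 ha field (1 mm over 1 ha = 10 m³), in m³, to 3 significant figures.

25400 m³

ET₀ = 0.26 × (0.46 × 27.5 + 8.13) = 0.26 × 20.780 = 5.4028 mm/d
ETc = Kc × ET₀ = 1.19 × 5.4028 = 6.4293 mm/d
Crop demand D = ETc × 7 d = 6.4293 × 7 = 45.005 mm
D − Pe = 45.005 − 12.0 = 33.005 mm
Gross irrigation = 33.005 / 0.59 = 55.941 mm
Volume = 55.941 mm × 45.4 ha × 10 = 25397.2 m³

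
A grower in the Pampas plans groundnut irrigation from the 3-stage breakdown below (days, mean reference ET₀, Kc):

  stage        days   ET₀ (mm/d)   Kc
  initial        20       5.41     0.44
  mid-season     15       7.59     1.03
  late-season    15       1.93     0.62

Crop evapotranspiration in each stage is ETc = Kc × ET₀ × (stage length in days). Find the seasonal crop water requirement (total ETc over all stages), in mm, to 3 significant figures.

183 mm

initial: 0.44 × 5.41 × 20 = 47.61 mm
mid-season: 1.03 × 7.59 × 15 = 117.27 mm
late-season: 0.62 × 1.93 × 15 = 17.95 mm
Seasonal total = 182.83 mm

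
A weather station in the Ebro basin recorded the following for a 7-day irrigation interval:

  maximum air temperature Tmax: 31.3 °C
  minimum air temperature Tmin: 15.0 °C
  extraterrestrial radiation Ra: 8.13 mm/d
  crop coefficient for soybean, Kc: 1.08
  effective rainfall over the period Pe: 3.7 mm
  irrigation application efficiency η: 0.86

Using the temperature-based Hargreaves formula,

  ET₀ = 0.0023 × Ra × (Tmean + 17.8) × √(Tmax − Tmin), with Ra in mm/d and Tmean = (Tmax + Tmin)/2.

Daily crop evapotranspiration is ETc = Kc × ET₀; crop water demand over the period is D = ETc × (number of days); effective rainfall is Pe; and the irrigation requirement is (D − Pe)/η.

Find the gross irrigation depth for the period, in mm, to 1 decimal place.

Tmean = (31.3 + 15.0)/2 = 23.15 °C
ET₀ = 0.0023 × 8.13 × (23.15 + 17.8) × √16.3 = 0.0023 × 8.13 × 40.95 × 4.0373 = 3.0915 mm/d
ETc = Kc × ET₀ = 1.08 × 3.0915 = 3.3388 mm/d
Crop demand D = ETc × 7 d = 3.3388 × 7 = 23.372 mm
D − Pe = 23.372 − 3.7 = 19.672 mm
Gross irrigation = 19.672 / 0.86 = 22.874 mm

22.9 mm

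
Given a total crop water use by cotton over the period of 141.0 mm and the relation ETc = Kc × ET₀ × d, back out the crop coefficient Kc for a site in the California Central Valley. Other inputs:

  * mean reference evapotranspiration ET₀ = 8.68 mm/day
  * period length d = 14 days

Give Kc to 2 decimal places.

1.16

ETc = Kc × ET₀ × d  ⇒  Kc = ETc / (ET₀ × d)
Kc = 141.0 / (8.68 × 14) = 141.0 / 121.52 = 1.1603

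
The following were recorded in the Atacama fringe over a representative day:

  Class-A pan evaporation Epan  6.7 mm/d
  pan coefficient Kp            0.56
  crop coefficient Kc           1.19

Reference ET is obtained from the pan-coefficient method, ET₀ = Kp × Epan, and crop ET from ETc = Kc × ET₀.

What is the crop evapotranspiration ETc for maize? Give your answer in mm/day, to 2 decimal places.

4.46 mm/day

ET₀ = 0.56 × 6.7 = 3.7520 mm/d
ETc = Kc × ET₀ = 1.19 × 3.7520 = 4.4649 mm/d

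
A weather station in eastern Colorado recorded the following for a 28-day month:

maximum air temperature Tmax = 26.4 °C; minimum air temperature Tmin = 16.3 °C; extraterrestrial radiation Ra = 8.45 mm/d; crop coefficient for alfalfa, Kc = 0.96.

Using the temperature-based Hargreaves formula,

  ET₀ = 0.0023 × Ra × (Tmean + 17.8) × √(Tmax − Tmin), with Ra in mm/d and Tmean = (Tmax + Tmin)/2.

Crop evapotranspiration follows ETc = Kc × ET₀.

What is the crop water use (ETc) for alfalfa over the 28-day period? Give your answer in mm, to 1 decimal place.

Tmean = (26.4 + 16.3)/2 = 21.35 °C
ET₀ = 0.0023 × 8.45 × (21.35 + 17.8) × √10.1 = 0.0023 × 8.45 × 39.15 × 3.1780 = 2.4181 mm/d
ETc = Kc × ET₀ = 0.96 × 2.4181 = 2.3214 mm/d
Over 28 days: 2.3214 × 28 = 64.999 mm

65.0 mm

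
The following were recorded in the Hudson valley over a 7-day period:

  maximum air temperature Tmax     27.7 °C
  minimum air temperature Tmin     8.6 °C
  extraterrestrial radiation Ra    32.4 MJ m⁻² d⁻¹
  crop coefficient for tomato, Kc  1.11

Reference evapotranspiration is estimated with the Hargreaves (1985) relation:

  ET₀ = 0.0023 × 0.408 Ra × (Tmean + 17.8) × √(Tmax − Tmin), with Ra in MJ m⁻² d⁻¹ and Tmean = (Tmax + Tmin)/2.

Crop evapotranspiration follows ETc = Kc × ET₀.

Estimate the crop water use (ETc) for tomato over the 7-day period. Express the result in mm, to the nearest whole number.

Tmean = (27.7 + 8.6)/2 = 18.15 °C
0.408 Ra = 0.408 × 32.4 = 13.2192 mm/d equivalent
ET₀ = 0.0023 × 13.2192 × (18.15 + 17.8) × √19.1 = 0.0023 × 13.2192 × 35.95 × 4.3704 = 4.7770 mm/d
ETc = Kc × ET₀ = 1.11 × 4.7770 = 5.3025 mm/d
Over 7 days: 5.3025 × 7 = 37.118 mm

37 mm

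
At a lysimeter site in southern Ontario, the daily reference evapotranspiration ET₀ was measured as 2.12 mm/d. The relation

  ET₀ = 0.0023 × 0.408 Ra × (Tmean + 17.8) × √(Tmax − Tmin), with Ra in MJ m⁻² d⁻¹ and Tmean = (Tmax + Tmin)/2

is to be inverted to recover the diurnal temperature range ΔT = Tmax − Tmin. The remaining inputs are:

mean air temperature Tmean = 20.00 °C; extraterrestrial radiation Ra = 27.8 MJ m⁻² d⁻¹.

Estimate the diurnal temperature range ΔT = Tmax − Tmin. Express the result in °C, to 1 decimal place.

√ΔT = ET₀ / [0.0023 × 0.408 × Ra × (Tmean+17.8)] = 2.12 / (0.0023 × 11.3424 × 37.80) = 2.1499
ΔT = 2.1499² = 4.622 °C

4.6 °C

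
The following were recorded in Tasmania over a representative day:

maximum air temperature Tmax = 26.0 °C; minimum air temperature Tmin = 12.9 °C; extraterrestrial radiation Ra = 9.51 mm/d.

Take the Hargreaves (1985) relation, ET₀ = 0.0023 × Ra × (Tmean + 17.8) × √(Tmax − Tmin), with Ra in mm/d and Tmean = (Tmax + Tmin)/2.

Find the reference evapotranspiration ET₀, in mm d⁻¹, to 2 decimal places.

Tmean = (26.0 + 12.9)/2 = 19.45 °C
ET₀ = 0.0023 × 9.51 × (19.45 + 17.8) × √13.1 = 0.0023 × 9.51 × 37.25 × 3.6194 = 2.9490 mm/d

2.95 mm d⁻¹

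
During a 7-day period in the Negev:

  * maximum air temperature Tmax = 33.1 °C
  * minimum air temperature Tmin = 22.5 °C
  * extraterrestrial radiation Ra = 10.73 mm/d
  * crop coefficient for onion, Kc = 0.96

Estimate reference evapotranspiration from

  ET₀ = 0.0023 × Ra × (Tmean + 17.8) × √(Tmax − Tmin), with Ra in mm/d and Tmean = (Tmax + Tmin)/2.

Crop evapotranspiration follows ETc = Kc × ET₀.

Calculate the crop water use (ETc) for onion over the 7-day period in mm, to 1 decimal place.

Tmean = (33.1 + 22.5)/2 = 27.80 °C
ET₀ = 0.0023 × 10.73 × (27.80 + 17.8) × √10.6 = 0.0023 × 10.73 × 45.60 × 3.2558 = 3.6640 mm/d
ETc = Kc × ET₀ = 0.96 × 3.6640 = 3.5174 mm/d
Over 7 days: 3.5174 × 7 = 24.622 mm

24.6 mm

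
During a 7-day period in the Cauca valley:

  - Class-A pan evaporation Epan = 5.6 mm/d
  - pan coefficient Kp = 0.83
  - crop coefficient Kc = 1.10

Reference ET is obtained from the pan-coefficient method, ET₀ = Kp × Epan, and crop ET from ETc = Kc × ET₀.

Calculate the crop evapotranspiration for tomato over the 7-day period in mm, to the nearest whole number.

36 mm

ET₀ = 0.83 × 5.6 = 4.6480 mm/d
ETc = Kc × ET₀ = 1.10 × 4.6480 = 5.1128 mm/d
Over 7 days: 5.1128 × 7 = 35.790 mm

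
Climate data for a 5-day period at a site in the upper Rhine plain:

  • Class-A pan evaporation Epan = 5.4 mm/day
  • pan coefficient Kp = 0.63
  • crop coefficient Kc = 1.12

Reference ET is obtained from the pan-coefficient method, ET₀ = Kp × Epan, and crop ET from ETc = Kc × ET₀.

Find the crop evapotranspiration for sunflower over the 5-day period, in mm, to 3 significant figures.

ET₀ = 0.63 × 5.4 = 3.4020 mm/d
ETc = Kc × ET₀ = 1.12 × 3.4020 = 3.8102 mm/d
Over 5 days: 3.8102 × 5 = 19.051 mm

19.1 mm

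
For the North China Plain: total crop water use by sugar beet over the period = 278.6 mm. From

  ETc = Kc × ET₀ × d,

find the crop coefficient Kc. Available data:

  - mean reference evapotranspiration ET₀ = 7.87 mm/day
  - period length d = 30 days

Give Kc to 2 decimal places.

1.18

ETc = Kc × ET₀ × d  ⇒  Kc = ETc / (ET₀ × d)
Kc = 278.6 / (7.87 × 30) = 278.6 / 236.10 = 1.1800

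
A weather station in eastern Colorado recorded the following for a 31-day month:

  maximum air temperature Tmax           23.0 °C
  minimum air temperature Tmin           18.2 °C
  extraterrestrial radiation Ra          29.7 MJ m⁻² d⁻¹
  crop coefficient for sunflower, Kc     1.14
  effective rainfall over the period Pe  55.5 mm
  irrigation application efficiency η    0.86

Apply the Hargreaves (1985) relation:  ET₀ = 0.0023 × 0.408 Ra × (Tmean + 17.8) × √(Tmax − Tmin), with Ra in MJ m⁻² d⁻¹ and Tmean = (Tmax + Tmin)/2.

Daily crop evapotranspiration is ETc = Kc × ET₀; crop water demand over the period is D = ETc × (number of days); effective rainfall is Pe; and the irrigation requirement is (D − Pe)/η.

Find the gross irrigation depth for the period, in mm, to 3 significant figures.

Tmean = (23.0 + 18.2)/2 = 20.60 °C
0.408 Ra = 0.408 × 29.7 = 12.1176 mm/d equivalent
ET₀ = 0.0023 × 12.1176 × (20.60 + 17.8) × √4.8 = 0.0023 × 12.1176 × 38.40 × 2.1909 = 2.3448 mm/d
ETc = Kc × ET₀ = 1.14 × 2.3448 = 2.6731 mm/d
Crop demand D = ETc × 31 d = 2.6731 × 31 = 82.866 mm
D − Pe = 82.866 − 55.5 = 27.366 mm
Gross irrigation = 27.366 / 0.86 = 31.821 mm

31.8 mm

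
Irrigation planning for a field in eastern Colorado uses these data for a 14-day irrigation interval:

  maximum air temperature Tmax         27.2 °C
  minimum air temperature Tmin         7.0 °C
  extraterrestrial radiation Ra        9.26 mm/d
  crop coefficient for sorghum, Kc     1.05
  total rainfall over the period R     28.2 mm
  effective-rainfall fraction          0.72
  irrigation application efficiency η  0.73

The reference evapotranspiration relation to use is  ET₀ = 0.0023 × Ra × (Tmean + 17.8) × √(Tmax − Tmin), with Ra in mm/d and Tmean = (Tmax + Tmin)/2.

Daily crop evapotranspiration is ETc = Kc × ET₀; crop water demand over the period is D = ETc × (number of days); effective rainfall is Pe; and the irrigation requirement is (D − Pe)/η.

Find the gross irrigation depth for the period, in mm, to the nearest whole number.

Tmean = (27.2 + 7.0)/2 = 17.10 °C
ET₀ = 0.0023 × 9.26 × (17.10 + 17.8) × √20.2 = 0.0023 × 9.26 × 34.90 × 4.4944 = 3.3407 mm/d
ETc = Kc × ET₀ = 1.05 × 3.3407 = 3.5077 mm/d
Crop demand D = ETc × 14 d = 3.5077 × 14 = 49.108 mm
Pe = 0.72 × 28.2 = 20.304 mm
D − Pe = 49.108 − 20.304 = 28.804 mm
Gross irrigation = 28.804 / 0.73 = 39.458 mm

39 mm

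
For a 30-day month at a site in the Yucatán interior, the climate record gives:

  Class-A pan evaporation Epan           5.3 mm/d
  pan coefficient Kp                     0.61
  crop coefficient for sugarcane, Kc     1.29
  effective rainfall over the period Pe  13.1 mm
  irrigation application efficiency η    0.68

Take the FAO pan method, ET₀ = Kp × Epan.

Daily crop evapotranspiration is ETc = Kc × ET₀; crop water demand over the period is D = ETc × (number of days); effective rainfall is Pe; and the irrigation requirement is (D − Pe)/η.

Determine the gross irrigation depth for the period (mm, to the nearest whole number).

165 mm

ET₀ = 0.61 × 5.3 = 3.2330 mm/d
ETc = Kc × ET₀ = 1.29 × 3.2330 = 4.1706 mm/d
Crop demand D = ETc × 30 d = 4.1706 × 30 = 125.118 mm
D − Pe = 125.118 − 13.1 = 112.018 mm
Gross irrigation = 112.018 / 0.68 = 164.732 mm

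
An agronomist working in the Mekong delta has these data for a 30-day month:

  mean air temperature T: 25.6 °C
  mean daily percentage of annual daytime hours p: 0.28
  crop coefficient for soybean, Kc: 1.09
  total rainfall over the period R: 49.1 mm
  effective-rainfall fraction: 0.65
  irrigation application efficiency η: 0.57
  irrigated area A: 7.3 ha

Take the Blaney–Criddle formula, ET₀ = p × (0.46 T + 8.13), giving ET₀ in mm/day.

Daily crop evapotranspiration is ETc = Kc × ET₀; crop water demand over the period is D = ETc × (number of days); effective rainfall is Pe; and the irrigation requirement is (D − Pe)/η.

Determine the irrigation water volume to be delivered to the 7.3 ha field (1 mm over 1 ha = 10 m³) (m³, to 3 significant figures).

ET₀ = 0.28 × (0.46 × 25.6 + 8.13) = 0.28 × 19.906 = 5.5737 mm/d
ETc = Kc × ET₀ = 1.09 × 5.5737 = 6.0753 mm/d
Crop demand D = ETc × 30 d = 6.0753 × 30 = 182.259 mm
Pe = 0.65 × 49.1 = 31.915 mm
D − Pe = 182.259 − 31.915 = 150.344 mm
Gross irrigation = 150.344 / 0.57 = 263.761 mm
Volume = 263.761 mm × 7.3 ha × 10 = 19254.6 m³

19300 m³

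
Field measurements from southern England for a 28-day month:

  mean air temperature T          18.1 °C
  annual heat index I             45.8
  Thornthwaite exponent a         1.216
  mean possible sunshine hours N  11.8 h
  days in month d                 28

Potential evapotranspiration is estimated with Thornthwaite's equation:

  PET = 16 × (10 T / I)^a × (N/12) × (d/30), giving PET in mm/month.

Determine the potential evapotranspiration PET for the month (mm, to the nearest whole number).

10T/I = 10 × 18.1 / 45.8 = 3.9520
(10T/I)^a = 3.9520^1.216 = 5.3178
Uncorrected PET = 16 × 5.3178 = 85.085 mm
Correction = (N/12)(d/30) = (11.8/12)(28/30) = 0.9178
PET = 85.085 × 0.9178 = 78.091 mm/month

78 mm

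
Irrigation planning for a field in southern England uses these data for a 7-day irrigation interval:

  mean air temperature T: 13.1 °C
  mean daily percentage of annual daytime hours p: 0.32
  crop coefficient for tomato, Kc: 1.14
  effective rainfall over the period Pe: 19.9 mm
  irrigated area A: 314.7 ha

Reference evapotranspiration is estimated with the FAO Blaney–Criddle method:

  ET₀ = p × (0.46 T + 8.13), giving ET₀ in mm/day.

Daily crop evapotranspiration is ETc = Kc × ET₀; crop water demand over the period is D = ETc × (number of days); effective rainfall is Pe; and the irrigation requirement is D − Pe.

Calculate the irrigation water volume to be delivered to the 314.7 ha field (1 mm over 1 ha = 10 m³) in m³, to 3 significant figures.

ET₀ = 0.32 × (0.46 × 13.1 + 8.13) = 0.32 × 14.156 = 4.5299 mm/d
ETc = Kc × ET₀ = 1.14 × 4.5299 = 5.1641 mm/d
Crop demand D = ETc × 7 d = 5.1641 × 7 = 36.149 mm
D − Pe = 36.149 − 19.9 = 16.249 mm
Volume = 16.249 mm × 314.7 ha × 10 = 51135.6 m³

51100 m³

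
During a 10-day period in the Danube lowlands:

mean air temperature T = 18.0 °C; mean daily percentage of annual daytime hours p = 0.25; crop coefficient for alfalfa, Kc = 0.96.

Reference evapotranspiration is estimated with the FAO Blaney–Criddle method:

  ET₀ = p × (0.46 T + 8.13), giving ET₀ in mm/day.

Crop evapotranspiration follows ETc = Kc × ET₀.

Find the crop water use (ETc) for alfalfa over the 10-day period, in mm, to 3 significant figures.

ET₀ = 0.25 × (0.46 × 18.0 + 8.13) = 0.25 × 16.410 = 4.1025 mm/d
ETc = Kc × ET₀ = 0.96 × 4.1025 = 3.9384 mm/d
Over 10 days: 3.9384 × 10 = 39.384 mm

39.4 mm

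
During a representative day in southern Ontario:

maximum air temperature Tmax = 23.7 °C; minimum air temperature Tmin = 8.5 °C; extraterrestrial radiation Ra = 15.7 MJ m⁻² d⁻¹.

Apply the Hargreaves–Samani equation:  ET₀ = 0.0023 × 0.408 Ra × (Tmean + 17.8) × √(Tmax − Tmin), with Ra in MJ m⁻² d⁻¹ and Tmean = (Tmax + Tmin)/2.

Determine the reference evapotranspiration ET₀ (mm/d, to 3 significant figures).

1.95 mm/d

Tmean = (23.7 + 8.5)/2 = 16.10 °C
0.408 Ra = 0.408 × 15.7 = 6.4056 mm/d equivalent
ET₀ = 0.0023 × 6.4056 × (16.10 + 17.8) × √15.2 = 0.0023 × 6.4056 × 33.90 × 3.8987 = 1.9472 mm/d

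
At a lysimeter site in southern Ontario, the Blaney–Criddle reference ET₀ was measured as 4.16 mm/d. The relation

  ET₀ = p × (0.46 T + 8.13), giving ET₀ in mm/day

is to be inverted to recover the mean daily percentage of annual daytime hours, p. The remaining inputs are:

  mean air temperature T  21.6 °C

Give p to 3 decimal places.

0.230

p = ET₀ / (0.46 T + 8.13) = 4.16 / (0.46 × 21.6 + 8.13) = 4.16 / 18.066 = 0.2303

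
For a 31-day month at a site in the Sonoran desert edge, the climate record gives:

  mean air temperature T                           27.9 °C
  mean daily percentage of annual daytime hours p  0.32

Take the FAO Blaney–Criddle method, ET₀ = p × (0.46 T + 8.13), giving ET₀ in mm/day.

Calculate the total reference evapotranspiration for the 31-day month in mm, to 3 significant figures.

ET₀ = 0.32 × (0.46 × 27.9 + 8.13) = 0.32 × 20.964 = 6.7085 mm/d
Monthly total = 6.7085 × 31 = 207.964 mm

208 mm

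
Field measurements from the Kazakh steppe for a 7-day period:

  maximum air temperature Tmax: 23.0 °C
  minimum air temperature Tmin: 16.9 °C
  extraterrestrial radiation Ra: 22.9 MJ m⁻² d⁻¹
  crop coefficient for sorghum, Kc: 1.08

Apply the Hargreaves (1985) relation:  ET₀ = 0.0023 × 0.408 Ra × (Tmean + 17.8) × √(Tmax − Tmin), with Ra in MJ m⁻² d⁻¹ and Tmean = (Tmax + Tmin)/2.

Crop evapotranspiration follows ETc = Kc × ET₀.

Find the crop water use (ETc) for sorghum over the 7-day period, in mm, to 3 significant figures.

Tmean = (23.0 + 16.9)/2 = 19.95 °C
0.408 Ra = 0.408 × 22.9 = 9.3432 mm/d equivalent
ET₀ = 0.0023 × 9.3432 × (19.95 + 17.8) × √6.1 = 0.0023 × 9.3432 × 37.75 × 2.4698 = 2.0036 mm/d
ETc = Kc × ET₀ = 1.08 × 2.0036 = 2.1639 mm/d
Over 7 days: 2.1639 × 7 = 15.147 mm

15.1 mm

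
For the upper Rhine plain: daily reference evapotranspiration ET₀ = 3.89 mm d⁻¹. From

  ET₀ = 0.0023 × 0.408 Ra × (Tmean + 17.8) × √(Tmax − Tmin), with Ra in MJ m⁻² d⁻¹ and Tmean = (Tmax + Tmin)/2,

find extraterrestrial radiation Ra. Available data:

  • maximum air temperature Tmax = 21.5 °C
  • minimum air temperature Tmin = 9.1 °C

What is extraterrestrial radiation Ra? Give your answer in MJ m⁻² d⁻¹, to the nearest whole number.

Tmean = (21.5+9.1)/2 = 15.30 °C; ΔT = 12.4
Ra = ET₀ / [0.0023 × 0.408 × (Tmean+17.8) × √ΔT]
   = 3.89 / (0.0023 × 0.408 × 33.10 × 3.5214) = 35.565 MJ m⁻² d⁻¹

36 MJ m⁻² d⁻¹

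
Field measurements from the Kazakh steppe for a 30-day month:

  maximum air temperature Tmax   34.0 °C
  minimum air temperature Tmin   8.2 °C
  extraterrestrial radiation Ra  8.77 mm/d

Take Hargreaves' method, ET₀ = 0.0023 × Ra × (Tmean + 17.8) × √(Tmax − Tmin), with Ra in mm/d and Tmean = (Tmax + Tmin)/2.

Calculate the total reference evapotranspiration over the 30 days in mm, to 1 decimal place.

119.6 mm

Tmean = (34.0 + 8.2)/2 = 21.10 °C
ET₀ = 0.0023 × 8.77 × (21.10 + 17.8) × √25.8 = 0.0023 × 8.77 × 38.90 × 5.0794 = 3.9856 mm/d
Over 30 days: 3.9856 × 30 = 119.568 mm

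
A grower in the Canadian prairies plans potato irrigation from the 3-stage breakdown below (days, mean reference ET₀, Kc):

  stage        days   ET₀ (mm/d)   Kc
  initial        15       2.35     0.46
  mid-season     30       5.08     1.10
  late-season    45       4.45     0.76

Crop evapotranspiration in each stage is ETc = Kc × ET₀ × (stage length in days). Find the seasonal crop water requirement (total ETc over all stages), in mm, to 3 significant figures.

initial: 0.46 × 2.35 × 15 = 16.22 mm
mid-season: 1.10 × 5.08 × 30 = 167.64 mm
late-season: 0.76 × 4.45 × 45 = 152.19 mm
Seasonal total = 336.05 mm

336 mm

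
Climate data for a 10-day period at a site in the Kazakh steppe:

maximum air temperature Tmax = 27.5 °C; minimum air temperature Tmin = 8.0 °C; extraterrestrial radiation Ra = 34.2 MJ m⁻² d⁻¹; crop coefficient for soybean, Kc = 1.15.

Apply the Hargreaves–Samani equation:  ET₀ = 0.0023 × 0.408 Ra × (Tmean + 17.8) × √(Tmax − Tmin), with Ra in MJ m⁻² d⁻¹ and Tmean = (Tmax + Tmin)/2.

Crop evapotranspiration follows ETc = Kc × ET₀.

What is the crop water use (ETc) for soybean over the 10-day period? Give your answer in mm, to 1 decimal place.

57.9 mm

Tmean = (27.5 + 8.0)/2 = 17.75 °C
0.408 Ra = 0.408 × 34.2 = 13.9536 mm/d equivalent
ET₀ = 0.0023 × 13.9536 × (17.75 + 17.8) × √19.5 = 0.0023 × 13.9536 × 35.55 × 4.4159 = 5.0382 mm/d
ETc = Kc × ET₀ = 1.15 × 5.0382 = 5.7939 mm/d
Over 10 days: 5.7939 × 10 = 57.939 mm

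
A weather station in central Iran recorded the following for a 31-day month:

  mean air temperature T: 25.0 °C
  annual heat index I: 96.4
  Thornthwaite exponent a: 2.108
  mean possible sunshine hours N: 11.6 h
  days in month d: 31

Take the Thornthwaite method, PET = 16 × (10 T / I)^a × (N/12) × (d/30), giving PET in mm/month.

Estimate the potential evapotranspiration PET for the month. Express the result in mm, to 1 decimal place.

119.1 mm

10T/I = 10 × 25.0 / 96.4 = 2.5934
(10T/I)^a = 2.5934^2.108 = 7.4548
Uncorrected PET = 16 × 7.4548 = 119.277 mm
Correction = (N/12)(d/30) = (11.6/12)(31/30) = 0.9989
PET = 119.277 × 0.9989 = 119.146 mm/month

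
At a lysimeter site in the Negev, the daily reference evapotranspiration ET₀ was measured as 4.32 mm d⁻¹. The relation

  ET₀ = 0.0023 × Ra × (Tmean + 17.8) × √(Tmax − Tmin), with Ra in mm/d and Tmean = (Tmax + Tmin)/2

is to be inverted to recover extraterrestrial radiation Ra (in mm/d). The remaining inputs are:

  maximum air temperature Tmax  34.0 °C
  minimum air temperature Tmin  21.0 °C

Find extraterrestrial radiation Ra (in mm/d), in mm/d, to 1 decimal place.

Tmean = 27.50 °C; √ΔT = 3.6056
Ra = ET₀ / [0.0023 × (Tmean+17.8) × √ΔT] = 4.32 / (0.0023 × 45.30 × 3.6056) = 11.500 mm/d

11.5 mm/d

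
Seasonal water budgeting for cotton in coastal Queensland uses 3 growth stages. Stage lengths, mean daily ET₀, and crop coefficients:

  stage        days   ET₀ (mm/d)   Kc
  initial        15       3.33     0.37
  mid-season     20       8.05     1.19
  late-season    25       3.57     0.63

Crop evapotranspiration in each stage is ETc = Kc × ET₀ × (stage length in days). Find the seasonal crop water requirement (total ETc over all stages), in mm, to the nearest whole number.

266 mm

initial: 0.37 × 3.33 × 15 = 18.48 mm
mid-season: 1.19 × 8.05 × 20 = 191.59 mm
late-season: 0.63 × 3.57 × 25 = 56.23 mm
Seasonal total = 266.30 mm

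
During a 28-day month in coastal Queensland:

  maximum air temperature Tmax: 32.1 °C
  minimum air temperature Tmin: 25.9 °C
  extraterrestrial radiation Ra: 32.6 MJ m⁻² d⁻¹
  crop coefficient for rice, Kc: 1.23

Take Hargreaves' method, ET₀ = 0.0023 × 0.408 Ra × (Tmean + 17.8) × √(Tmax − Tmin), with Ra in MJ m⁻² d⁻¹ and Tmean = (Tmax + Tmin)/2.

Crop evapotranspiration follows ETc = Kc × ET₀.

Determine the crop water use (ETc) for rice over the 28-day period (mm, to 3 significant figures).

123 mm

Tmean = (32.1 + 25.9)/2 = 29.00 °C
0.408 Ra = 0.408 × 32.6 = 13.3008 mm/d equivalent
ET₀ = 0.0023 × 13.3008 × (29.00 + 17.8) × √6.2 = 0.0023 × 13.3008 × 46.80 × 2.4900 = 3.5649 mm/d
ETc = Kc × ET₀ = 1.23 × 3.5649 = 4.3848 mm/d
Over 28 days: 4.3848 × 28 = 122.774 mm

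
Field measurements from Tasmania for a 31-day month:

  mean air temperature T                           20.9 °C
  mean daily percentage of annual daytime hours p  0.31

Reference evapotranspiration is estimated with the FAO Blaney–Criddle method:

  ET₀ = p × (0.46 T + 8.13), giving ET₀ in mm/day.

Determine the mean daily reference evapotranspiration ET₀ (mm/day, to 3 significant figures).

5.50 mm/day

ET₀ = 0.31 × (0.46 × 20.9 + 8.13) = 0.31 × 17.744 = 5.5006 mm/d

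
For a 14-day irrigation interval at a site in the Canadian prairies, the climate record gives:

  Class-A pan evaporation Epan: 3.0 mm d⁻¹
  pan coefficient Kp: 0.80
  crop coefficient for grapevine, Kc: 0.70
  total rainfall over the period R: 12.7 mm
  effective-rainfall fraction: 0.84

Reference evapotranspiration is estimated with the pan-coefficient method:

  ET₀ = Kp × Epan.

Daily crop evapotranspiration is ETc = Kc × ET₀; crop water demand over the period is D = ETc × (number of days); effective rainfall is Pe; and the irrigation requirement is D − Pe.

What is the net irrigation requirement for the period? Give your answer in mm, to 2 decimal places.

ET₀ = 0.80 × 3.0 = 2.4000 mm/d
ETc = Kc × ET₀ = 0.70 × 2.4000 = 1.6800 mm/d
Crop demand D = ETc × 14 d = 1.6800 × 14 = 23.520 mm
Pe = 0.84 × 12.7 = 10.668 mm
D − Pe = 23.520 − 10.668 = 12.852 mm

12.85 mm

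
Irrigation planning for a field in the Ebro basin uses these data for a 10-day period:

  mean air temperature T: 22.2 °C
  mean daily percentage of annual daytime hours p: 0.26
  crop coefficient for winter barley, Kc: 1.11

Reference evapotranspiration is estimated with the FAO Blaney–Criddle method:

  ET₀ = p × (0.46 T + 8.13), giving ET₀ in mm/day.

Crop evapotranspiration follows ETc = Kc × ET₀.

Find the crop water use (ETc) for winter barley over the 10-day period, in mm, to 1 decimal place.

52.9 mm

ET₀ = 0.26 × (0.46 × 22.2 + 8.13) = 0.26 × 18.342 = 4.7689 mm/d
ETc = Kc × ET₀ = 1.11 × 4.7689 = 5.2935 mm/d
Over 10 days: 5.2935 × 10 = 52.935 mm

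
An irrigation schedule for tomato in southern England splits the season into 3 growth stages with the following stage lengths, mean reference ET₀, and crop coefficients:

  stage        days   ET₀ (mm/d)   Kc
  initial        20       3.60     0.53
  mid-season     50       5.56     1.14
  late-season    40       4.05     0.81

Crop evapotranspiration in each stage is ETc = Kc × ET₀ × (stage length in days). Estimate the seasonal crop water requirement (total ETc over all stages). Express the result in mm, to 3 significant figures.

486 mm

initial: 0.53 × 3.60 × 20 = 38.16 mm
mid-season: 1.14 × 5.56 × 50 = 316.92 mm
late-season: 0.81 × 4.05 × 40 = 131.22 mm
Seasonal total = 486.30 mm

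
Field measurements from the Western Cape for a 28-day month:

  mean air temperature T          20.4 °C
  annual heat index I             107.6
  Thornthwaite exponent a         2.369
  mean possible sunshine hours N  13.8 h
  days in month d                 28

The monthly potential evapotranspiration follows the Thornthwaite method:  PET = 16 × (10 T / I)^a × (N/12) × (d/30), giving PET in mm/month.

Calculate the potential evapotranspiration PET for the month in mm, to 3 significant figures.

78.2 mm

10T/I = 10 × 20.4 / 107.6 = 1.8959
(10T/I)^a = 1.8959^2.369 = 4.5514
Uncorrected PET = 16 × 4.5514 = 72.822 mm
Correction = (N/12)(d/30) = (13.8/12)(28/30) = 1.0733
PET = 72.822 × 1.0733 = 78.160 mm/month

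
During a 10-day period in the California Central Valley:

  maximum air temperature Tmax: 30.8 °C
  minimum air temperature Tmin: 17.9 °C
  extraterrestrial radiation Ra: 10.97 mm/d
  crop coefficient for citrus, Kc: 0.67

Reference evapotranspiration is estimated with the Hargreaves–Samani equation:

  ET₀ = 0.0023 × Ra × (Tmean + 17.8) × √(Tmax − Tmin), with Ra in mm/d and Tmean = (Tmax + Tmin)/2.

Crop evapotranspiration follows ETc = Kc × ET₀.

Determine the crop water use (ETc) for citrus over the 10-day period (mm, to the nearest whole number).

26 mm

Tmean = (30.8 + 17.9)/2 = 24.35 °C
ET₀ = 0.0023 × 10.97 × (24.35 + 17.8) × √12.9 = 0.0023 × 10.97 × 42.15 × 3.5917 = 3.8197 mm/d
ETc = Kc × ET₀ = 0.67 × 3.8197 = 2.5592 mm/d
Over 10 days: 2.5592 × 10 = 25.592 mm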